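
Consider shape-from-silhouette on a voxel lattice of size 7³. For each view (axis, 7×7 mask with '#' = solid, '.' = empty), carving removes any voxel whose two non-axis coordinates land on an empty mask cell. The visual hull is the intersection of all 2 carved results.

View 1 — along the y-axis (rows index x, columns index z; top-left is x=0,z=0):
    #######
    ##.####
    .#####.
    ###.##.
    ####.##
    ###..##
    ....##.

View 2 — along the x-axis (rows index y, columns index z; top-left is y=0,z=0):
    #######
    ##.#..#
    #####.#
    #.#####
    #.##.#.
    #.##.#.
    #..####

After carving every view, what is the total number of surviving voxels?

voxel count = 181

initial block: 7^3 = 343
carve view 1 (along y, XZ-mask fill 36/49): 252 voxels remain
carve view 2 (along x, YZ-mask fill 36/49): 181 voxels remain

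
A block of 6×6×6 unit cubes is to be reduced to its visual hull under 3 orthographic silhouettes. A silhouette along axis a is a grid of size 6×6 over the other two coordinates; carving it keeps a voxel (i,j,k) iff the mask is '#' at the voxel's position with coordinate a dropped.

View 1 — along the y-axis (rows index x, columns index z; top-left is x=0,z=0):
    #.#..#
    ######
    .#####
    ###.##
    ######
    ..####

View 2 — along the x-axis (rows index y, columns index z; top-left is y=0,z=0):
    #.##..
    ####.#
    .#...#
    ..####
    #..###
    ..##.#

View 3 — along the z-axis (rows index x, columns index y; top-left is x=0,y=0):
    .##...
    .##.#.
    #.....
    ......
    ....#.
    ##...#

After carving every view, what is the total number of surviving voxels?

initial block: 6^3 = 216
V1 y: intersect with XZ mask (29 set) -- 174 left
V2 x: intersect with YZ mask (21 set) -- 104 left
V3 z: intersect with XY mask (10 set) -- 29 left

remaining voxels: 29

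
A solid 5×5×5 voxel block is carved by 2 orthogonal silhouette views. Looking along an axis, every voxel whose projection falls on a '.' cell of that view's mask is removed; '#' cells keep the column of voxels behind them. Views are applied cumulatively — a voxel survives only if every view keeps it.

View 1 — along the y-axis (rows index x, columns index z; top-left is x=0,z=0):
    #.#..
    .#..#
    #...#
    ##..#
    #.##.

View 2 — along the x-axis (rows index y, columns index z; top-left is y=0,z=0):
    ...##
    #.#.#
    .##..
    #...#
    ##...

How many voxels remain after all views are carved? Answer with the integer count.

initial block: 5^3 = 125
V1 y: intersect with XZ mask (12 set) -- 60 left
V2 x: intersect with YZ mask (11 set) -- 30 left

remaining voxels: 30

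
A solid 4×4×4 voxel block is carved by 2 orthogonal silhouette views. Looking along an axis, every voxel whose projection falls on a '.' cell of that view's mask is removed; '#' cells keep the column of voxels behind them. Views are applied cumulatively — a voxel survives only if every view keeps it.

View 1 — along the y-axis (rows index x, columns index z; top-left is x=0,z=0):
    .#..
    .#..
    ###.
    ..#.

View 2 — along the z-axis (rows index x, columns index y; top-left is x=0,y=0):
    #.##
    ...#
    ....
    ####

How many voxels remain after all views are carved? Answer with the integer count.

voxel count = 8

initial block: 4^3 = 64
step 1: project along y, AND mask (6/16) → |grid| = 24
step 2: project along z, AND mask (8/16) → |grid| = 8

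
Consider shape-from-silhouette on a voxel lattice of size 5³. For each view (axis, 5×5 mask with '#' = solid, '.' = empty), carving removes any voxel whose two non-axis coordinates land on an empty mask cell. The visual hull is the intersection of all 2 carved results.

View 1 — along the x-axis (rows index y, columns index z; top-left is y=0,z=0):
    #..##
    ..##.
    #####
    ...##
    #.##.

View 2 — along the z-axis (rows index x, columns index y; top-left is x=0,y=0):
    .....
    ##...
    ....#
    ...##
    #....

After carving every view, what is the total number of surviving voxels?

initial block: 5^3 = 125
[1] x-view keeps 15 columns → grid now 75
[2] z-view keeps 6 columns → grid now 16

|visual hull| = 16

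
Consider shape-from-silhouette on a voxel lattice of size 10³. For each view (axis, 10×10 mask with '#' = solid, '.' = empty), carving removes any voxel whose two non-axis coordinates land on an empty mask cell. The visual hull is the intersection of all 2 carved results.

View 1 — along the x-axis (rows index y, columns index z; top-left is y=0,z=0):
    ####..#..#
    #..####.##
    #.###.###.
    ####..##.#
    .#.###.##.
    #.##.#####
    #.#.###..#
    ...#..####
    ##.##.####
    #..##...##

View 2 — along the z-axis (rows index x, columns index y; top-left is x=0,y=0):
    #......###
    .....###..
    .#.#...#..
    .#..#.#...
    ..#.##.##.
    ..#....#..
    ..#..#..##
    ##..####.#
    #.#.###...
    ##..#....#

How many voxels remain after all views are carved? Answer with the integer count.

full grid |V| = 1000
V1 x: intersect with YZ mask (65 set) -- 650 left
V2 z: intersect with XY mask (40 set) -- 255 left

|visual hull| = 255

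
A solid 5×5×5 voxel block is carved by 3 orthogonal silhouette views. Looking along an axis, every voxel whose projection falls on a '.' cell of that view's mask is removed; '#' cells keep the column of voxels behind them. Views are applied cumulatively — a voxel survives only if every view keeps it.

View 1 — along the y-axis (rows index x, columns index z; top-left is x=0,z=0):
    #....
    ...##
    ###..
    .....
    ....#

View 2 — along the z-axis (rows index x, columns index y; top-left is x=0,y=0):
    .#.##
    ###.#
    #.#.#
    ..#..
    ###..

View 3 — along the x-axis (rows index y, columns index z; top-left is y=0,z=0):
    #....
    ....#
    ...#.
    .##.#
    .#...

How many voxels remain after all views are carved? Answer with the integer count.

initial block: 5^3 = 125
carve view 1 (along y, XZ-mask fill 7/25): 35 voxels remain
carve view 2 (along z, XY-mask fill 14/25): 23 voxels remain
carve view 3 (along x, YZ-mask fill 7/25): 5 voxels remain

5 voxels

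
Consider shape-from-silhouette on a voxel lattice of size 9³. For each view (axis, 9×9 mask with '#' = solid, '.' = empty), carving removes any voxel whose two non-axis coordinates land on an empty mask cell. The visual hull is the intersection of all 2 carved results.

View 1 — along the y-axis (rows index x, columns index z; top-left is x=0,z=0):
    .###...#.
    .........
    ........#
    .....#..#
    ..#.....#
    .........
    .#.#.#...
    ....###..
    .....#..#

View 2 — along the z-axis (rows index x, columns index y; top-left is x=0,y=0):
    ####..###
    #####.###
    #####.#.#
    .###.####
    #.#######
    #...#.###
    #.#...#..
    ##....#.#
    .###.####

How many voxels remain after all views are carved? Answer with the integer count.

before carving: 729 voxels (9×9×9)
[1] y-view keeps 17 columns → grid now 153
[2] z-view keeps 56 columns → grid now 100

remaining voxels: 100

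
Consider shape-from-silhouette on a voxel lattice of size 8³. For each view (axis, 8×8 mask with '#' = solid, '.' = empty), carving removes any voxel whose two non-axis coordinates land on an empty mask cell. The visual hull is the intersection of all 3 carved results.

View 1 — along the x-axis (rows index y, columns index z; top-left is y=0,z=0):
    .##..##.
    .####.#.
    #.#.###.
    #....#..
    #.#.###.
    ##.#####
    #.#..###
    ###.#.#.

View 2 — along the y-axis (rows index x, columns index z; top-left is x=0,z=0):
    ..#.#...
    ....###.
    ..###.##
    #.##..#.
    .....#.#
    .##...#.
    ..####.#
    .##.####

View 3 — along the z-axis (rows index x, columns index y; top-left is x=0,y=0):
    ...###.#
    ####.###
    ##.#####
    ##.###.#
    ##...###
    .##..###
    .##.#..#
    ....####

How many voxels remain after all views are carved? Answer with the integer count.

99 voxels

initial block: 8^3 = 512
step 1: project along x, AND mask (38/64) → |grid| = 304
step 2: project along y, AND mask (30/64) → |grid| = 148
step 3: project along z, AND mask (42/64) → |grid| = 99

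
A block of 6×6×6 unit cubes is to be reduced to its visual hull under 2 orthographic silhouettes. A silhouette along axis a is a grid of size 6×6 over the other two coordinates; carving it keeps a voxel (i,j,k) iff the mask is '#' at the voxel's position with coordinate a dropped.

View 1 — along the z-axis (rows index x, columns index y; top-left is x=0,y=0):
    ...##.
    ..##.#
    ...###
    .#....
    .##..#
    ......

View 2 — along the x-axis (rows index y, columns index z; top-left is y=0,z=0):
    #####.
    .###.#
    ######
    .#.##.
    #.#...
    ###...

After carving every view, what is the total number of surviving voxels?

full grid |V| = 216
V1 z: intersect with XY mask (12 set) -- 72 left
V2 x: intersect with YZ mask (23 set) -- 42 left

voxel count = 42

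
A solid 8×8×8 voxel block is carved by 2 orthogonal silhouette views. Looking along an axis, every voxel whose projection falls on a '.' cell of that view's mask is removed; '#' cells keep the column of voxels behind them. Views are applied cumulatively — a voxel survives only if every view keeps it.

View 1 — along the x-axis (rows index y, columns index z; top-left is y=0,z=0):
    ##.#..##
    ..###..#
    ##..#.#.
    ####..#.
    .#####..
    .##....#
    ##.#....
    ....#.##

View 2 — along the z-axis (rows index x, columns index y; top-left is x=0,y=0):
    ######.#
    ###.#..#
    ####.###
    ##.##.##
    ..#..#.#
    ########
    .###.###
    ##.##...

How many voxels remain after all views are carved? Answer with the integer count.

voxel count = 185

initial block: 8^3 = 512
step 1: project along x, AND mask (32/64) → |grid| = 256
step 2: project along z, AND mask (46/64) → |grid| = 185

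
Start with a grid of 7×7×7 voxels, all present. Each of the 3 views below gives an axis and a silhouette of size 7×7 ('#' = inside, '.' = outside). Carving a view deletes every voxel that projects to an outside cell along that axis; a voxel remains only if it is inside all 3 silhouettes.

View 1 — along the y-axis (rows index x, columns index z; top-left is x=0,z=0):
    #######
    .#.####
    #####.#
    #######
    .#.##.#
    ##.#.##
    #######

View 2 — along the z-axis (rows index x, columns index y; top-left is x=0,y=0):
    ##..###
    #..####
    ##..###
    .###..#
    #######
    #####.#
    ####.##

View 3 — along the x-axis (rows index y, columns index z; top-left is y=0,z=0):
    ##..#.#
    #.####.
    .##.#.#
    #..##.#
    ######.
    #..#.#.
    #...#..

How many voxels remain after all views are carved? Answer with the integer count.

voxel count = 119

start: 7×7×7 = 343 voxels
  1. axis=1 (XZ plane), |mask|=41  ⇒  voxels=287
  2. axis=2 (XY plane), |mask|=38  ⇒  voxels=218
  3. axis=0 (YZ plane), |mask|=28  ⇒  voxels=119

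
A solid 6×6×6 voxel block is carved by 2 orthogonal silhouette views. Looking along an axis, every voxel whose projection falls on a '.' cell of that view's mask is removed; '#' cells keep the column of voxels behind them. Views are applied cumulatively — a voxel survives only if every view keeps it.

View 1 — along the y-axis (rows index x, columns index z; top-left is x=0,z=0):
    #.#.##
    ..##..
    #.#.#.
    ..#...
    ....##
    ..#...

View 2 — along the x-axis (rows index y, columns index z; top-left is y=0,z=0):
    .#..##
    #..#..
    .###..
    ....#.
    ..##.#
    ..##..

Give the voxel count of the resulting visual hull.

before carving: 216 voxels (6×6×6)
[1] y-view keeps 13 columns → grid now 78
[2] x-view keeps 14 columns → grid now 31

|visual hull| = 31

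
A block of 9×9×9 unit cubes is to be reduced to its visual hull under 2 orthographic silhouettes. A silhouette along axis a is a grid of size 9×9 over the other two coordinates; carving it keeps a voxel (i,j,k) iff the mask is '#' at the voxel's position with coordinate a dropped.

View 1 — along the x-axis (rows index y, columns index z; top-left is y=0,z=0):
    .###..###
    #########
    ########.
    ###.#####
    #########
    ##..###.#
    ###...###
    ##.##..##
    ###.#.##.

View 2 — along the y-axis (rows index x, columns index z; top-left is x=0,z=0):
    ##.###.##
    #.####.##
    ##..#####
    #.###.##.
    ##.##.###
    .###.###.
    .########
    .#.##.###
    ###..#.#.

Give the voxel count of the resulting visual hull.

422 voxels

start: 9×9×9 = 729 voxels
[1] x-view keeps 64 columns → grid now 576
[2] y-view keeps 59 columns → grid now 422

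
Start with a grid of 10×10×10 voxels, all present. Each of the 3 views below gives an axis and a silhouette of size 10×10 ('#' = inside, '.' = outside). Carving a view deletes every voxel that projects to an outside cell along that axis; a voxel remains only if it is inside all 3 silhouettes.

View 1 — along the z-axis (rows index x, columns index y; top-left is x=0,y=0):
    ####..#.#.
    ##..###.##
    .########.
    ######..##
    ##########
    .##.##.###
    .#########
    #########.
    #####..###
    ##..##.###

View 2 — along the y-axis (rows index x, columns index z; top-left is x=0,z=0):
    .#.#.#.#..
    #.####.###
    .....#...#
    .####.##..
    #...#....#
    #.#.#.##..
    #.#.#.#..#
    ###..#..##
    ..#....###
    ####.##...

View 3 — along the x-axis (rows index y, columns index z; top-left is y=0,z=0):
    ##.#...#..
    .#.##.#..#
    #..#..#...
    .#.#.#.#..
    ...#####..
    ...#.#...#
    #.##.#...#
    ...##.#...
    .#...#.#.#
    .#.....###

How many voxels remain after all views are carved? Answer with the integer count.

before carving: 1000 voxels (10×10×10)
  1. axis=2 (XY plane), |mask|=79  ⇒  voxels=790
  2. axis=1 (XZ plane), |mask|=49  ⇒  voxels=382
  3. axis=0 (YZ plane), |mask|=40  ⇒  voxels=148

voxel count = 148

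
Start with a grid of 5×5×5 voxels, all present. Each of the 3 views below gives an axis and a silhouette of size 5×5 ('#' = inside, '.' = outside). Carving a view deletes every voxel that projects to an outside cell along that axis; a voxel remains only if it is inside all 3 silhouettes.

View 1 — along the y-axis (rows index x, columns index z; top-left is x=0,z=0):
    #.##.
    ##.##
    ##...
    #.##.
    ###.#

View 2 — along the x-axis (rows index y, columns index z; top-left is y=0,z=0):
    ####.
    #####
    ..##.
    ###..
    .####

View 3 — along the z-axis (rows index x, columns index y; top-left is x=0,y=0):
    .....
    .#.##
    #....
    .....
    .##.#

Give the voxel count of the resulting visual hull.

voxel count = 19

full grid |V| = 125
after view 1 [y-axis, 16 of 25 cells solid] → remaining = 80
after view 2 [x-axis, 18 of 25 cells solid] → remaining = 58
after view 3 [z-axis, 7 of 25 cells solid] → remaining = 19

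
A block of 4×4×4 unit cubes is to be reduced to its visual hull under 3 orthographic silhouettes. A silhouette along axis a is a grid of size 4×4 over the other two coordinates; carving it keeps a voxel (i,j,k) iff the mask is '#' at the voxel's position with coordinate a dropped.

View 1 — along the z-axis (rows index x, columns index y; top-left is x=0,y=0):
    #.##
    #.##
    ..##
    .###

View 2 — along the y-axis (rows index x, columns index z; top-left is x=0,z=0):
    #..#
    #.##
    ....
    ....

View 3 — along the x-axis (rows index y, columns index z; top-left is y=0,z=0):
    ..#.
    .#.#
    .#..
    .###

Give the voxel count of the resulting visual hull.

initial block: 4^3 = 64
step 1: project along z, AND mask (11/16) → |grid| = 44
step 2: project along y, AND mask (5/16) → |grid| = 15
step 3: project along x, AND mask (7/16) → |grid| = 4

remaining voxels: 4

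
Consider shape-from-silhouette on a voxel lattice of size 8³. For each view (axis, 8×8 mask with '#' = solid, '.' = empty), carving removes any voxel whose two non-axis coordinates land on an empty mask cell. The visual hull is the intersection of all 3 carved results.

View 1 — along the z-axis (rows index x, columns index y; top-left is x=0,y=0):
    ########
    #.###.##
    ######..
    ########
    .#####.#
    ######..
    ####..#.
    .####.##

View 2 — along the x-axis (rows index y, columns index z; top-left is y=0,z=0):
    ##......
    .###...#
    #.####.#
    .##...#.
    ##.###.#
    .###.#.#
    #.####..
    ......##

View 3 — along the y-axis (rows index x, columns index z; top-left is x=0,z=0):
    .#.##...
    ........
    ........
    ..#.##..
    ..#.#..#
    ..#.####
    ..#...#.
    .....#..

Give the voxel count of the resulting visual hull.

58 voxels

full grid |V| = 512
[1] z-view keeps 51 columns → grid now 408
[2] x-view keeps 33 columns → grid now 214
[3] y-view keeps 17 columns → grid now 58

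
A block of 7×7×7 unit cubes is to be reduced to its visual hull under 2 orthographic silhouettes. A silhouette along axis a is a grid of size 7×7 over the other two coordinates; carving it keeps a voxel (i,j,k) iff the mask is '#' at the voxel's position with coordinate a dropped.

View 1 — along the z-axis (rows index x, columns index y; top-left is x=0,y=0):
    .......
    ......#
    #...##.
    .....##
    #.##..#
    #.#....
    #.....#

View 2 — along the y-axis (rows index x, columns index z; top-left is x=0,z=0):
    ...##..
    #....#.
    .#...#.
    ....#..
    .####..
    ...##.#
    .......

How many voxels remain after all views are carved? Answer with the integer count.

|visual hull| = 32

initial block: 7^3 = 343
V1 z: intersect with XY mask (14 set) -- 98 left
V2 y: intersect with XZ mask (14 set) -- 32 left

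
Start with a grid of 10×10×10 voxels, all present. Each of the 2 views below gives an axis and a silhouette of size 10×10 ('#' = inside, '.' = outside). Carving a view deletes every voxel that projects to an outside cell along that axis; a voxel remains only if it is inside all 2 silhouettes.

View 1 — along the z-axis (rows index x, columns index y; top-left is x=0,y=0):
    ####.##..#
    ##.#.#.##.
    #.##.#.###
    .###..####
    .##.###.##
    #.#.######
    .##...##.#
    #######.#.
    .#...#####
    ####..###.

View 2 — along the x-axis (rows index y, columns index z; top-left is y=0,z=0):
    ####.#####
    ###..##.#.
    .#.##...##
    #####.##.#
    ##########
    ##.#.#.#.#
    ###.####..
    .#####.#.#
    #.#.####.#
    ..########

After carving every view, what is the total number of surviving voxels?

remaining voxels: 479

full grid |V| = 1000
V1 z: intersect with XY mask (68 set) -- 680 left
V2 x: intersect with YZ mask (73 set) -- 479 left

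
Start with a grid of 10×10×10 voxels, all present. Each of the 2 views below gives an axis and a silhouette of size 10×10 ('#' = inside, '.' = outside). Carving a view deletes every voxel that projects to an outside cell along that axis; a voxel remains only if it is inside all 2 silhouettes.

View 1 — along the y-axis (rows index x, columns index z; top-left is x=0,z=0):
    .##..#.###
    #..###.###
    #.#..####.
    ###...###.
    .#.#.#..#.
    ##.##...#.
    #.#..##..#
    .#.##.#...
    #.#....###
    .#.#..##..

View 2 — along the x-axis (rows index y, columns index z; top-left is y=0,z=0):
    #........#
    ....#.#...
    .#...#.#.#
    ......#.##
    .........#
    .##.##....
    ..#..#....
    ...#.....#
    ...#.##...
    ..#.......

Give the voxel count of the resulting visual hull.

remaining voxels: 117

before carving: 1000 voxels (10×10×10)
carve view 1 (along y, XZ-mask fill 52/100): 520 voxels remain
carve view 2 (along x, YZ-mask fill 24/100): 117 voxels remain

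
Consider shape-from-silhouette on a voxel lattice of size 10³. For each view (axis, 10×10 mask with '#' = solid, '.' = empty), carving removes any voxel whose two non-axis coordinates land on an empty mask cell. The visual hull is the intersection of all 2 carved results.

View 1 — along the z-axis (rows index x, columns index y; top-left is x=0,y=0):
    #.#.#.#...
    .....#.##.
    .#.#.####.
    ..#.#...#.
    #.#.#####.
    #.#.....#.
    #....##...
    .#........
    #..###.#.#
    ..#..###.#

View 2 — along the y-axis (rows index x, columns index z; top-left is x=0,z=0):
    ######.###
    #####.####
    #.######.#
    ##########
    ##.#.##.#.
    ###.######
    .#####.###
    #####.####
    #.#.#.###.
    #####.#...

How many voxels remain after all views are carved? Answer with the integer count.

initial block: 10^3 = 1000
V1 z: intersect with XY mask (41 set) -- 410 left
V2 y: intersect with XZ mask (80 set) -- 309 left

remaining voxels: 309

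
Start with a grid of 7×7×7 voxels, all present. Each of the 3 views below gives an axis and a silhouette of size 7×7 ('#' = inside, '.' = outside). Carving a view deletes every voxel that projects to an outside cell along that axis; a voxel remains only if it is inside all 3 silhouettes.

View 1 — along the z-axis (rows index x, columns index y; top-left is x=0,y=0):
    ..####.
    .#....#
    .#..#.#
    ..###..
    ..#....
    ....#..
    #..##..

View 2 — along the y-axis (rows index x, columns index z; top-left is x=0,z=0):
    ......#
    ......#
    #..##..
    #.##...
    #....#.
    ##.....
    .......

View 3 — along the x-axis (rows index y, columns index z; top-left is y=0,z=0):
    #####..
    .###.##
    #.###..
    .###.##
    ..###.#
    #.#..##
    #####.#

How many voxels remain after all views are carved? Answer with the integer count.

start: 7×7×7 = 343 voxels
after view 1 [z-axis, 17 of 49 cells solid] → remaining = 119
after view 2 [y-axis, 12 of 49 cells solid] → remaining = 28
after view 3 [x-axis, 33 of 49 cells solid] → remaining = 19

voxel count = 19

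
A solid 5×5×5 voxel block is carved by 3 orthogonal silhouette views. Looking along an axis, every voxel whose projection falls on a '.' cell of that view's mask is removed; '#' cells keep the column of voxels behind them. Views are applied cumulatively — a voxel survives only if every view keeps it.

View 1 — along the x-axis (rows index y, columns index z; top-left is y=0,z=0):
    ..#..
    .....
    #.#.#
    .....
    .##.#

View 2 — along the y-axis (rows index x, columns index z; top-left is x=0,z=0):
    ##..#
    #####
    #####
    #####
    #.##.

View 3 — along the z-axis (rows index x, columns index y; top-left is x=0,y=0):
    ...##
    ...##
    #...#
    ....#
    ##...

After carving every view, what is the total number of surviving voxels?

full grid |V| = 125
[1] x-view keeps 7 columns → grid now 35
[2] y-view keeps 21 columns → grid now 29
[3] z-view keeps 9 columns → grid now 13

13 voxels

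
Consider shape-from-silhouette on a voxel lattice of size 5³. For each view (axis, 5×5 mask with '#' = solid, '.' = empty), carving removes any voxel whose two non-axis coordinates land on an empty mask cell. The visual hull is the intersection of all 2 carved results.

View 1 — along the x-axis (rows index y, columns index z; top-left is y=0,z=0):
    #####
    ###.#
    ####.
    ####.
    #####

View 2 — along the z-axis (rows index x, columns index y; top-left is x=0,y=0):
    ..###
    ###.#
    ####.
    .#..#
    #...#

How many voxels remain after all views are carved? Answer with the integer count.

start: 5×5×5 = 125 voxels
  1. axis=0 (YZ plane), |mask|=22  ⇒  voxels=110
  2. axis=2 (XY plane), |mask|=15  ⇒  voxels=67

|visual hull| = 67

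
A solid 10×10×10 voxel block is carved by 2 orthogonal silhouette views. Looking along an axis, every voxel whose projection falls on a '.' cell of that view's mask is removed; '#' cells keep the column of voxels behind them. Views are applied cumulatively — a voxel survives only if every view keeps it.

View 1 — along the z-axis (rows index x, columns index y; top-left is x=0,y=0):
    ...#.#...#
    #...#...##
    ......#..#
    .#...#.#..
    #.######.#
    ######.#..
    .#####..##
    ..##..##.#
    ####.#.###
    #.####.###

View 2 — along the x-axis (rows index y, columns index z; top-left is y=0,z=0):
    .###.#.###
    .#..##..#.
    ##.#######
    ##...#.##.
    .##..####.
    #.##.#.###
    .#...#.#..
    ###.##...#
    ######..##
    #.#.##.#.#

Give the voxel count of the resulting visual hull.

voxel count = 344

full grid |V| = 1000
[1] z-view keeps 55 columns → grid now 550
[2] x-view keeps 61 columns → grid now 344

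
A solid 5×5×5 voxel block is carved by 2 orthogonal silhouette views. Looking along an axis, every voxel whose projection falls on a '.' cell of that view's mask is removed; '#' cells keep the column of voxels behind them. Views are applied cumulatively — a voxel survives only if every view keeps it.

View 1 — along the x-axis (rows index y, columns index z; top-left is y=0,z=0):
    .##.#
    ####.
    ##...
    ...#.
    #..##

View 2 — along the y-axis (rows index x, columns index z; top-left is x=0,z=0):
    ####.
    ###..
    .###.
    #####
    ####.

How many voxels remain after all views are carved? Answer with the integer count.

voxel count = 51

initial block: 5^3 = 125
  1. axis=0 (YZ plane), |mask|=13  ⇒  voxels=65
  2. axis=1 (XZ plane), |mask|=19  ⇒  voxels=51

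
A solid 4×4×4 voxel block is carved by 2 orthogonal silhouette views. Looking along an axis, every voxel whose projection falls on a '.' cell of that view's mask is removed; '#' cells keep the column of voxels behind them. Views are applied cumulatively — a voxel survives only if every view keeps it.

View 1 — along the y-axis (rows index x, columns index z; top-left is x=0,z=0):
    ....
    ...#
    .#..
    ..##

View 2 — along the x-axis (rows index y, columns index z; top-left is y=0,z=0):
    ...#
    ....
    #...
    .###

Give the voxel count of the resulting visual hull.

full grid |V| = 64
after view 1 [y-axis, 4 of 16 cells solid] → remaining = 16
after view 2 [x-axis, 5 of 16 cells solid] → remaining = 6

voxel count = 6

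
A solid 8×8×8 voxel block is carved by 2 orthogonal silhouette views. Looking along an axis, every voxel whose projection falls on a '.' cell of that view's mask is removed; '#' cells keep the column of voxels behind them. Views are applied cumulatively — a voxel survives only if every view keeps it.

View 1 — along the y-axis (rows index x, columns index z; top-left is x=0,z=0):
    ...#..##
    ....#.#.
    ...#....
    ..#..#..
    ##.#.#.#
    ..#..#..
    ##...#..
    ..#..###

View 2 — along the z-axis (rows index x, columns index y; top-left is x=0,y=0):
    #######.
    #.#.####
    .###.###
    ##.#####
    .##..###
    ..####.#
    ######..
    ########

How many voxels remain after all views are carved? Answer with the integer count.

138 voxels

start: 8×8×8 = 512 voxels
V1 y: intersect with XZ mask (22 set) -- 176 left
V2 z: intersect with XY mask (50 set) -- 138 left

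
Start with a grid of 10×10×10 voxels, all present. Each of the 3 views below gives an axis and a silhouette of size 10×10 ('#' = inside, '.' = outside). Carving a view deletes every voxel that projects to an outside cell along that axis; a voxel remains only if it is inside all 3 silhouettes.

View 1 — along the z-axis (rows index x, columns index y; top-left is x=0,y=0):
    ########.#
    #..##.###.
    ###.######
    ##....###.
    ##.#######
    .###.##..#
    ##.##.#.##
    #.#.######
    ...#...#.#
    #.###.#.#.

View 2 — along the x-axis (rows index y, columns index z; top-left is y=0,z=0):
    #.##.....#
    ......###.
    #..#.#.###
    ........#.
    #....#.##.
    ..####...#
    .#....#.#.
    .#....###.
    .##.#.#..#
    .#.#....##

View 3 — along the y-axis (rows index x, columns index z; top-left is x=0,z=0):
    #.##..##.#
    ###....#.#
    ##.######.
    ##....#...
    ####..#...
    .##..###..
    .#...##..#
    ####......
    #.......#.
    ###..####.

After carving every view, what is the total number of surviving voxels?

remaining voxels: 138

initial block: 10^3 = 1000
after view 1 [z-axis, 68 of 100 cells solid] → remaining = 680
after view 2 [x-axis, 39 of 100 cells solid] → remaining = 258
after view 3 [y-axis, 49 of 100 cells solid] → remaining = 138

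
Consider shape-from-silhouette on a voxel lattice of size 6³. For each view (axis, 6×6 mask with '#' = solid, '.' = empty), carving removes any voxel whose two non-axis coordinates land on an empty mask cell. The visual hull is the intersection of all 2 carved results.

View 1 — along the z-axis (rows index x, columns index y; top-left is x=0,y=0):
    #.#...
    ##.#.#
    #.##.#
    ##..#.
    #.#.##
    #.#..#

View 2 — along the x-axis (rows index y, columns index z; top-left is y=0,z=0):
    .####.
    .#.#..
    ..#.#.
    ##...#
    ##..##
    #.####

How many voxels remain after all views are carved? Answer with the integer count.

full grid |V| = 216
  1. axis=2 (XY plane), |mask|=20  ⇒  voxels=120
  2. axis=0 (YZ plane), |mask|=20  ⇒  voxels=70

70 voxels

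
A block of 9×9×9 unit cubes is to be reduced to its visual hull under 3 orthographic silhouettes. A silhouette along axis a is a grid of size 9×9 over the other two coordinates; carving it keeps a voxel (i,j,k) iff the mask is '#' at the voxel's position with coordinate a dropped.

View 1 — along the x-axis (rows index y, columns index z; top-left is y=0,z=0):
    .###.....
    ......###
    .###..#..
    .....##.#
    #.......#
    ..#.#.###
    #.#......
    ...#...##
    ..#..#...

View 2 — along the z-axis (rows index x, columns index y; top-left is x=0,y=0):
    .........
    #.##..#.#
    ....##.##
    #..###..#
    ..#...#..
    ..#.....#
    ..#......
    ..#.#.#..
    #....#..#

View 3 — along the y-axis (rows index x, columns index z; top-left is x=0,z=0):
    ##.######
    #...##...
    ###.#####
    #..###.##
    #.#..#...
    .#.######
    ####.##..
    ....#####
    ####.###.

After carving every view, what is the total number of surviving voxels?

before carving: 729 voxels (9×9×9)
carve view 1 (along x, YZ-mask fill 27/81): 243 voxels remain
carve view 2 (along z, XY-mask fill 25/81): 75 voxels remain
carve view 3 (along y, XZ-mask fill 53/81): 44 voxels remain

voxel count = 44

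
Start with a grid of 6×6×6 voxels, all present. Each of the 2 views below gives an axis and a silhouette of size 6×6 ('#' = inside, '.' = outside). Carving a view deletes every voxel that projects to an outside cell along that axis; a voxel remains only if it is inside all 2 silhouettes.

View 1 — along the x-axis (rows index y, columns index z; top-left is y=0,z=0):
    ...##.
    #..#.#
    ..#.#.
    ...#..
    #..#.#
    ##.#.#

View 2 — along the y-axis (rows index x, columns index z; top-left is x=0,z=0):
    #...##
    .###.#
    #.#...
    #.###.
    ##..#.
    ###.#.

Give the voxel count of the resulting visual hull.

remaining voxels: 46

full grid |V| = 216
[1] x-view keeps 15 columns → grid now 90
[2] y-view keeps 20 columns → grid now 46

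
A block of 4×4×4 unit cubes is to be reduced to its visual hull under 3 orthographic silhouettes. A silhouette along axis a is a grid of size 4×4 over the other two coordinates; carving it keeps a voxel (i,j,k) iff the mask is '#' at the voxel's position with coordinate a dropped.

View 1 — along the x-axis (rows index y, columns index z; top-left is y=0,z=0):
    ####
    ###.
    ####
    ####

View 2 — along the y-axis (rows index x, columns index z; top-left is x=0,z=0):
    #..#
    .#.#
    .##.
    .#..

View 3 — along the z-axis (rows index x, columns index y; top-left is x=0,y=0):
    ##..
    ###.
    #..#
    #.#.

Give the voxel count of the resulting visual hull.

full grid |V| = 64
carve view 1 (along x, YZ-mask fill 15/16): 60 voxels remain
carve view 2 (along y, XZ-mask fill 7/16): 26 voxels remain
carve view 3 (along z, XY-mask fill 9/16): 14 voxels remain

14 voxels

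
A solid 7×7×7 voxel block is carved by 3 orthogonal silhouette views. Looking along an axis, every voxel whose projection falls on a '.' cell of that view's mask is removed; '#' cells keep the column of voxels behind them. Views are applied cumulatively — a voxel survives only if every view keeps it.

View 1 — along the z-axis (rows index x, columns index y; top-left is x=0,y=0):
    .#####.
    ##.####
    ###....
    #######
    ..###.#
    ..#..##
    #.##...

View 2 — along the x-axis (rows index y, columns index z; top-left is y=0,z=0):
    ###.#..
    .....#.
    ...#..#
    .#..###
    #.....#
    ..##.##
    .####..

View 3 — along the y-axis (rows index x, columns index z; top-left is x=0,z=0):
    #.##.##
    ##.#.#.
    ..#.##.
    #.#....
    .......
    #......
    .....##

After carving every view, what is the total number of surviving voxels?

remaining voxels: 32

start: 7×7×7 = 343 voxels
[1] z-view keeps 31 columns → grid now 217
[2] x-view keeps 21 columns → grid now 92
[3] y-view keeps 17 columns → grid now 32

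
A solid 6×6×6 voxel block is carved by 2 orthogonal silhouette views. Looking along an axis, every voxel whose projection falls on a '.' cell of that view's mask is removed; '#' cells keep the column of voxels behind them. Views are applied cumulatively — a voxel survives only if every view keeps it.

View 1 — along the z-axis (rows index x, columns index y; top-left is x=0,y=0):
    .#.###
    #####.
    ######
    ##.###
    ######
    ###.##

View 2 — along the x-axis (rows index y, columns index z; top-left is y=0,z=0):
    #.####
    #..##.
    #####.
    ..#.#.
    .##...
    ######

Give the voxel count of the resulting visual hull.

start: 6×6×6 = 216 voxels
after view 1 [z-axis, 31 of 36 cells solid] → remaining = 186
after view 2 [x-axis, 23 of 36 cells solid] → remaining = 115

115 voxels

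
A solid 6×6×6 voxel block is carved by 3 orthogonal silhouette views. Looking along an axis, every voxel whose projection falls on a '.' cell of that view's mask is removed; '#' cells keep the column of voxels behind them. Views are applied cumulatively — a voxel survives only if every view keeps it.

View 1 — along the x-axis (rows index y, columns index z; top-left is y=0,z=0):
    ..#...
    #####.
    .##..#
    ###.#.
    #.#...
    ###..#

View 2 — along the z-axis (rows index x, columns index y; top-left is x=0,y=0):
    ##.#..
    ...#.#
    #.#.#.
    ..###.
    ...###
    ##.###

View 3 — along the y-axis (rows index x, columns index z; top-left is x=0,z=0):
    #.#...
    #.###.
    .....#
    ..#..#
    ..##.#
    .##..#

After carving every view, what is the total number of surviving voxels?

before carving: 216 voxels (6×6×6)
[1] x-view keeps 19 columns → grid now 114
[2] z-view keeps 19 columns → grid now 59
[3] y-view keeps 15 columns → grid now 28

28 voxels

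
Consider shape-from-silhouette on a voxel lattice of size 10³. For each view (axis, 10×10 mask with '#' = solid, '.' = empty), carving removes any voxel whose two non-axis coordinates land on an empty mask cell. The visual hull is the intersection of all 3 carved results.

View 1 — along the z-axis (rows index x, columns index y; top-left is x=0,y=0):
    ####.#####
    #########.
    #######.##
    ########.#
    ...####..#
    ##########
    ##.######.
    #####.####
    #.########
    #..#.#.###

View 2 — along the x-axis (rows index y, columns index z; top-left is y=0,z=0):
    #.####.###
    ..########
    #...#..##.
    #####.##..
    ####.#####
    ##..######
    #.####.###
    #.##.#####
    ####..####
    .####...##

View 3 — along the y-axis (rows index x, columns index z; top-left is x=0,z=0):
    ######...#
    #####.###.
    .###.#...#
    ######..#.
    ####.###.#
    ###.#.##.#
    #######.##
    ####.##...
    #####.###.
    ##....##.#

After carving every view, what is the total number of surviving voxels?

voxel count = 427

before carving: 1000 voxels (10×10×10)
after view 1 [z-axis, 83 of 100 cells solid] → remaining = 830
after view 2 [x-axis, 74 of 100 cells solid] → remaining = 618
after view 3 [y-axis, 70 of 100 cells solid] → remaining = 427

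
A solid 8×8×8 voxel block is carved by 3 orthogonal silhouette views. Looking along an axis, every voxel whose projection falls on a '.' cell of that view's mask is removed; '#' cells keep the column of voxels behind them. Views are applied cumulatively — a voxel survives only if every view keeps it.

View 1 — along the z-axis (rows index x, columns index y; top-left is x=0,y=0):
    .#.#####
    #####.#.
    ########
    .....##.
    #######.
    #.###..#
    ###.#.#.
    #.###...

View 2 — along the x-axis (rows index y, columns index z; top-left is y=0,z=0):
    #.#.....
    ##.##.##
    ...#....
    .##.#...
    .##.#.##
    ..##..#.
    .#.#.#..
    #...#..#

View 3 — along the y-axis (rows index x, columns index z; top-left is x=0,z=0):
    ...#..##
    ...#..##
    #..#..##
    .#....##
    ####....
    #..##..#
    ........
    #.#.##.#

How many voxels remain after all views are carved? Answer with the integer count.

initial block: 8^3 = 512
step 1: project along z, AND mask (43/64) → |grid| = 344
step 2: project along x, AND mask (26/64) → |grid| = 140
step 3: project along y, AND mask (26/64) → |grid| = 60

|visual hull| = 60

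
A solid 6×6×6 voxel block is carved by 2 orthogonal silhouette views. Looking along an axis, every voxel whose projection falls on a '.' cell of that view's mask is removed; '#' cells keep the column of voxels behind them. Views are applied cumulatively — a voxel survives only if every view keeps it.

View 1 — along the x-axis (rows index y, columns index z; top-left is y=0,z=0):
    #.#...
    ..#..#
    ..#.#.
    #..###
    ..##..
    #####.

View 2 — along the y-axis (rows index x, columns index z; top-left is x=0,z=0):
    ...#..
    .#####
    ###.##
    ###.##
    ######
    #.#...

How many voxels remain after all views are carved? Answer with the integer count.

voxel count = 70

before carving: 216 voxels (6×6×6)
V1 x: intersect with YZ mask (17 set) -- 102 left
V2 y: intersect with XZ mask (24 set) -- 70 left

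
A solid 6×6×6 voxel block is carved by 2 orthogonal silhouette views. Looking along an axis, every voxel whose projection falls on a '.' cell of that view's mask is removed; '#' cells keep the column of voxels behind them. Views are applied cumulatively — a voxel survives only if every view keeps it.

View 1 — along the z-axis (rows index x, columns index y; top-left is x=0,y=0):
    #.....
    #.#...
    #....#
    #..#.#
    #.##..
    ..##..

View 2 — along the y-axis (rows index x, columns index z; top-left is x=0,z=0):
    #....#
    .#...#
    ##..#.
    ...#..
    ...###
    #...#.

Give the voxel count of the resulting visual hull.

|visual hull| = 28

start: 6×6×6 = 216 voxels
step 1: project along z, AND mask (13/36) → |grid| = 78
step 2: project along y, AND mask (13/36) → |grid| = 28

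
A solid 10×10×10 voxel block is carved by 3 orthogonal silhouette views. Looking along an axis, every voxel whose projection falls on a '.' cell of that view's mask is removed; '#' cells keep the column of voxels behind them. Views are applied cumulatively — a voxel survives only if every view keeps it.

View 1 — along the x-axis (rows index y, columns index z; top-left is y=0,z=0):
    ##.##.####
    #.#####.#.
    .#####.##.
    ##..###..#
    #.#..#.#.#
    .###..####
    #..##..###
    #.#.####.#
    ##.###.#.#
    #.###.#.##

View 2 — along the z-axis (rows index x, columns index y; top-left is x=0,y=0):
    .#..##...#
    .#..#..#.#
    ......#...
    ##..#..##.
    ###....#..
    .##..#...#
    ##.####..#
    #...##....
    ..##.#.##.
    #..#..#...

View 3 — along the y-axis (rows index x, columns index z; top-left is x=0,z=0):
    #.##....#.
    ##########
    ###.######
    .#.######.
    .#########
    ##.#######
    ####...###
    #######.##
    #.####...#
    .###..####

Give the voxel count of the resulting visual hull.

voxel count = 200

full grid |V| = 1000
after view 1 [x-axis, 67 of 100 cells solid] → remaining = 670
after view 2 [z-axis, 40 of 100 cells solid] → remaining = 269
after view 3 [y-axis, 77 of 100 cells solid] → remaining = 200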